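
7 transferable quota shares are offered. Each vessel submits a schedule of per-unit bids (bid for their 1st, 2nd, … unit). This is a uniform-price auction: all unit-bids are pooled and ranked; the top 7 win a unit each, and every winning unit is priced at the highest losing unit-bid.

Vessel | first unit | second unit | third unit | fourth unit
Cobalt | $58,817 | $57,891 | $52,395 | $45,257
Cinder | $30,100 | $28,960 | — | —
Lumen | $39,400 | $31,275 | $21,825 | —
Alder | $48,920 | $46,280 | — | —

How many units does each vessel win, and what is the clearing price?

Alder 2, Cobalt 4, Lumen 1; clearing price $31,275

Merging the schedules and taking the best 7: 58,817 (Cobalt-1), 57,891 (Cobalt-2), 52,395 (Cobalt-3), 48,920 (Alder-1), 46,280 (Alder-2), 45,257 (Cobalt-4), 39,400 (Lumen-1)
Highest rejected unit-bid = $31,275.
Allocation: Alder 2, Cobalt 4, Lumen 1.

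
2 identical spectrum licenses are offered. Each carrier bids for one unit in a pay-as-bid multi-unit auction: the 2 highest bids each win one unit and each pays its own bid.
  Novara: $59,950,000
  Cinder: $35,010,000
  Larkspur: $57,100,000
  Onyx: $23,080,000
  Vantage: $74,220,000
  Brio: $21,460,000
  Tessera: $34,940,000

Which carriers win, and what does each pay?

Vantage $74,220,000, Novara $59,950,000

Sorting: 74,220,000 (Vantage), 59,950,000 (Novara), 57,100,000 (Larkspur), 35,010,000 (Cinder), …
Top 2: Vantage, Novara.
Each winner pays its own bid: Vantage $74,220,000, Novara $59,950,000.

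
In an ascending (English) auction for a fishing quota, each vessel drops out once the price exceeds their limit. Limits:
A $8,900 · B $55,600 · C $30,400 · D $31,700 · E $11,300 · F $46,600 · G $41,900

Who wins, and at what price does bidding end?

B wins at $46,600

Sorting limits: 55,600 (B) > 46,600 (F) > 41,900 (G) > 31,700 (D) > 30,400 (C) > 11,300 (E) > …
Once the price passes $46,600, only B is left; the hammer falls at F's limit of $46,600.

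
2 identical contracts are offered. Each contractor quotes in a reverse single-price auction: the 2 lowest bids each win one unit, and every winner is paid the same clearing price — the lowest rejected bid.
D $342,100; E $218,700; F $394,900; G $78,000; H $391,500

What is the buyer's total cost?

Sorting: 78,000 (G), 218,700 (E), 342,100 (D), 391,500 (H), …
Lowest 2: G, E.
Clearing price = lowest rejected bid = $342,100.
Total cost = 2 × $342,100 = $684,200.

Total cost: $684,200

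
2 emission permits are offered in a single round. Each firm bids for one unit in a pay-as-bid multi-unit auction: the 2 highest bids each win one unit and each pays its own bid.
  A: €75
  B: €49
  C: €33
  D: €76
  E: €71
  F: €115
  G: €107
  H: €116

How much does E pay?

Ordering the bids: 116 (H), 115 (F), 107 (G), 76 (D), …
Top 2: H, F.
E does not win → €0.

E pays €0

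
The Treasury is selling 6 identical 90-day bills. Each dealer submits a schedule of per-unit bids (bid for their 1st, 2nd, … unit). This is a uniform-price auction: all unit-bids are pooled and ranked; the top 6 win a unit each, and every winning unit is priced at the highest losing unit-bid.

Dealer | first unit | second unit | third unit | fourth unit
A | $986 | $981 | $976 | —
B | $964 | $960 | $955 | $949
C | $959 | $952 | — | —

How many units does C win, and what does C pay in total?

C: 1 unit, pays $955

Merging the schedules and taking the best 6: 986 (A-1), 981 (A-2), 976 (A-3), 964 (B-1), 960 (B-2), 959 (C-1)
The (k+1)-th unit-bid is $955.
C wins 1 unit(s) at $955 each.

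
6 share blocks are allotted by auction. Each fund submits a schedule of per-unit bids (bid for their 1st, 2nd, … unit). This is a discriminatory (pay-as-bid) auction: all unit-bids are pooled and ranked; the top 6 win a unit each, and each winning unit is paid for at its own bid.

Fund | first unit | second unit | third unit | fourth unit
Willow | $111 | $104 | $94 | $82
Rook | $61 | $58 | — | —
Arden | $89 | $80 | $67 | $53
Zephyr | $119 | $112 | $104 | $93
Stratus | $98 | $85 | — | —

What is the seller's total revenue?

Pooled unit-bids ranked (top 6): 119 (Zephyr-1), 112 (Zephyr-2), 111 (Willow-1), 104 (Willow-2), 104 (Zephyr-3), 98 (Stratus-1)
Next rejected bid: $94 (not a price — pay-as-bid).
Each winning unit pays its own bid.
Revenue = 119 + 112 + 111 + 104 + 104 + 98 = $648.

Total revenue: $648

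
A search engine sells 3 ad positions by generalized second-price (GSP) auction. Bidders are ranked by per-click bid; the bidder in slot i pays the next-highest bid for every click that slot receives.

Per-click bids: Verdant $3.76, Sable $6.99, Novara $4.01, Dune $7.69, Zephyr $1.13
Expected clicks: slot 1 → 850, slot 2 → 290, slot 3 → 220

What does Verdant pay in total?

Verdant pays $0.00

Sorting advertisers: $7.69 (Dune) > $6.99 (Sable) > $4.01 (Novara) > $3.76 (Verdant) > …
Verdant ranks below slot 3 → no slot, pays nothing.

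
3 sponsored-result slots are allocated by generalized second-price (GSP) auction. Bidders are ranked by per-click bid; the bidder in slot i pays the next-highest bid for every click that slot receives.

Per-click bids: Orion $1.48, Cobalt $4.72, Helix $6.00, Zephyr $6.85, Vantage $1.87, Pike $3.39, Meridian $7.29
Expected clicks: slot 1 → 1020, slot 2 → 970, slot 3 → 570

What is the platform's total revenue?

Sorting advertisers: $7.29 (Meridian) > $6.85 (Zephyr) > $6.00 (Helix) > $4.72 (Cobalt) > …
Slot 1: Meridian pays $6.85 × 1020 = $6987.00
Slot 2: Zephyr pays $6.00 × 970 = $5820.00
Slot 3: Helix pays $4.72 × 570 = $2690.40
Total = $15497.40

Total revenue: $15497.40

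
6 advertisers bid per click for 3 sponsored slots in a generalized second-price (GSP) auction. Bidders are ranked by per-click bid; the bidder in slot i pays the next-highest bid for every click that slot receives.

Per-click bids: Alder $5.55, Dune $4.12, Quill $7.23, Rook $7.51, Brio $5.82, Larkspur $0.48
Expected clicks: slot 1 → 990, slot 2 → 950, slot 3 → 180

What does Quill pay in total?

Sorting advertisers: $7.51 (Rook) > $7.23 (Quill) > $5.82 (Brio) > $5.55 (Alder) > …
Quill holds slot 2 → pays next bid $5.82 × 950 clicks = $5529.00.

Quill pays $5529.00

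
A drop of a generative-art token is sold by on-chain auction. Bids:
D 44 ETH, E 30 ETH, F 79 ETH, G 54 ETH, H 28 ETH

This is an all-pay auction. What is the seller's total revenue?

Total revenue: 235 ETH

All-pay auction: the highest bidder wins the item, but every bidder pays their own bid.
Sorting bids: 79 (F) > 54 (G) > 44 (D) > 30 (E) > 28 (H)
Every bidder forfeits their bid regardless of winning.
Revenue = 44 + 30 + 79 + 54 + 28 = 235 ETH.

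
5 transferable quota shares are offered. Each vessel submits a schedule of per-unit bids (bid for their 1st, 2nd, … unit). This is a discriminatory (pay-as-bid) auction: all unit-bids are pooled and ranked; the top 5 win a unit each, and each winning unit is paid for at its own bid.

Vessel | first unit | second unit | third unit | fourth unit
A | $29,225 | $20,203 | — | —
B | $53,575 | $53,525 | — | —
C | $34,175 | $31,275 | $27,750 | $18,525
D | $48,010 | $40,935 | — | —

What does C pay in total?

C pays $34,175

Merging the schedules and taking the best 5: 53,575 (B-1), 53,525 (B-2), 48,010 (D-1), 40,935 (D-2), 34,175 (C-1)
Next rejected bid: $31,275 (not a price — pay-as-bid).
C's winning unit-bids: 34,175 = $34,175.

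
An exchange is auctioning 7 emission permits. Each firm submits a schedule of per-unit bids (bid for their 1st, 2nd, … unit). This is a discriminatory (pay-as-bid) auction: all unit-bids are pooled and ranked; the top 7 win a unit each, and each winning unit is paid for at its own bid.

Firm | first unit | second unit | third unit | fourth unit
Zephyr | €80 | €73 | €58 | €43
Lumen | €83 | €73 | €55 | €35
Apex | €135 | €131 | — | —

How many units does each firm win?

Apex 2, Lumen 2, Zephyr 3

All unit-bids, highest first — top 7: 135 (Apex-1), 131 (Apex-2), 83 (Lumen-1), 80 (Zephyr-1), 73 (Zephyr-2), 73 (Lumen-2), 58 (Zephyr-3)
Next rejected bid: €55 (not a price — pay-as-bid).
Allocation: Apex 2, Lumen 2, Zephyr 3.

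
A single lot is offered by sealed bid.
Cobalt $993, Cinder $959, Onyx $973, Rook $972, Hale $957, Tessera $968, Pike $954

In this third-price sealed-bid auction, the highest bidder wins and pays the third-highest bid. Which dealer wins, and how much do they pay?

Cobalt pays $972

Third-price sealed-bid auction: the highest bidder wins and pays the third-highest bid.
Bids in order: 993 (Cobalt) > 973 (Onyx) > 972 (Rook) > 968 (Tessera) > 959 (Cinder) > 957 (Hale) > …
Cobalt is highest; pays the third-highest bid, $972.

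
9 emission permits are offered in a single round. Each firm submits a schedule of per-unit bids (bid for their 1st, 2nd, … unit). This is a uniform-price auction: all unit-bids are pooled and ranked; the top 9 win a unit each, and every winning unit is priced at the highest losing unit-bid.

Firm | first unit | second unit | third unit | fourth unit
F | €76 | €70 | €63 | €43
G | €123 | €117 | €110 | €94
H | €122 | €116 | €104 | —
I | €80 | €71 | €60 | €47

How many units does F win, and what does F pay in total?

All unit-bids, highest first — top 9: 123 (G-1), 122 (H-1), 117 (G-2), 116 (H-2), 110 (G-3), 104 (H-3), 94 (G-4), 80 (I-1), 76 (F-1)
First bid not allocated: €71.
F wins 1 unit(s) at €71 each.

F: 1 unit, pays €71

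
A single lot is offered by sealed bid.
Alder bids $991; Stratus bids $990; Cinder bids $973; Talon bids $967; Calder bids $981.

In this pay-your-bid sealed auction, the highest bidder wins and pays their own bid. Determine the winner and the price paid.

Bids ranked: 991 (Alder) > 990 (Stratus) > 981 (Calder) > 973 (Cinder) > 967 (Talon)
Alder has the highest bid and pays exactly that: $991.

Alder pays $991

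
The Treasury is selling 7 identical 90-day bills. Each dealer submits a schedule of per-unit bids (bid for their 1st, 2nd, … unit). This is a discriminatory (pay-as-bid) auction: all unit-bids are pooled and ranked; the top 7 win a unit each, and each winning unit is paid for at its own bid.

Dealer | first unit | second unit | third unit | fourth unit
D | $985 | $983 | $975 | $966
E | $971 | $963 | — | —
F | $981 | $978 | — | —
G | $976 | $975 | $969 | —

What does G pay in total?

G pays $1,951

Merging the schedules and taking the best 7: 985 (D-1), 983 (D-2), 981 (F-1), 978 (F-2), 976 (G-1), 975 (D-3), 975 (G-2)
Next rejected bid: $971 (not a price — pay-as-bid).
G's winning unit-bids: 976 + 975 = $1,951.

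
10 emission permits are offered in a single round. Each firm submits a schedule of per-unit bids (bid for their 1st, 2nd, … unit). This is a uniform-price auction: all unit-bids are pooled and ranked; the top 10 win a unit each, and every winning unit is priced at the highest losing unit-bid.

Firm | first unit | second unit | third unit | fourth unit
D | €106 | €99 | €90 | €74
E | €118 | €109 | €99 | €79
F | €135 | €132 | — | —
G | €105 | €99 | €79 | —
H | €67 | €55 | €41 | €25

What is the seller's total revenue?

Total revenue: €790

Pooled unit-bids ranked (top 10): 135 (F-1), 132 (F-2), 118 (E-1), 109 (E-2), 106 (D-1), 105 (G-1), 99 (D-2), 99 (E-3), 99 (G-2), 90 (D-3)
Highest rejected unit-bid = €79.
Allocation: D 3, E 3, F 2, G 2. Every unit priced at €79.
Revenue = 10 × 79 = €790.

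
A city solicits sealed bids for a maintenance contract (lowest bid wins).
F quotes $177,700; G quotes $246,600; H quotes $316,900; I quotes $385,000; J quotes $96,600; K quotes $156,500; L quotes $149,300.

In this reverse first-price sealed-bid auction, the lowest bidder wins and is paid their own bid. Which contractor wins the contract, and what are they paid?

J is paid $96,600

Reverse first-price sealed-bid auction: the lowest bidder wins and is paid their own bid.
Sorting bids: 96,600 (J) < 149,300 (L) < 156,500 (K) < 177,700 (F) < 246,600 (G) < 316,900 (H) < …
J has the lowest bid and is paid exactly that: $96,600.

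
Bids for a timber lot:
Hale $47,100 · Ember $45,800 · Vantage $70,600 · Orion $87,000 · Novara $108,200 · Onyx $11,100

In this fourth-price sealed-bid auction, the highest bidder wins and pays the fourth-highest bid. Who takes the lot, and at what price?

Sorting bids: 108,200 (Novara) > 87,000 (Orion) > 70,600 (Vantage) > 47,100 (Hale) > 45,800 (Ember) > 11,100 (Onyx)
Novara is highest; pays the fourth-highest bid, $47,100.

Novara pays $47,100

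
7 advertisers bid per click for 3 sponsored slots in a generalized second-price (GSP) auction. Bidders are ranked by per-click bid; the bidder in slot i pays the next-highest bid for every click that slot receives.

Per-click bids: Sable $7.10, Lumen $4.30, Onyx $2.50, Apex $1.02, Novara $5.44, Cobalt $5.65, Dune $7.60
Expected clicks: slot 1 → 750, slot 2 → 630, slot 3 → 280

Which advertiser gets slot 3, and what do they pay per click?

Ranked by bid: $7.60 (Dune) > $7.10 (Sable) > $5.65 (Cobalt) > $5.44 (Novara) > …
Slot 3 goes to the third-ranked bidder, Cobalt, who pays the next bid down: $5.44/click.

Cobalt; $5.44 per click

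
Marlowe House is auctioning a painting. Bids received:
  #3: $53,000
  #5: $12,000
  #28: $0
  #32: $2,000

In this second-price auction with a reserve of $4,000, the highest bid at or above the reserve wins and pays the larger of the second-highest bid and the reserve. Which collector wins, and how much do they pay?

#3 pays $12,000

Bids in order: 53,000 (#3) > 12,000 (#5) > 2,000 (#32) > 0 (#28)
Highest eligible bid: #3 at $53,000.
max(second-highest $12,000, reserve $4,000) = $12,000; the reserve does not bind.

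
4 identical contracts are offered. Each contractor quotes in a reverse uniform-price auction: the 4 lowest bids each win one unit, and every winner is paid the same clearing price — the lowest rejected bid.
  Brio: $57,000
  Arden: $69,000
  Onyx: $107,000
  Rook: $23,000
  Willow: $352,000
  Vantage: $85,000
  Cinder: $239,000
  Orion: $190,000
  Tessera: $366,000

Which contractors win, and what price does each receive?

Sorting: 23,000 (Rook), 57,000 (Brio), 69,000 (Arden), 85,000 (Vantage), 107,000 (Onyx), 190,000 (Orion), …
Winners (4 units): Rook, Brio, Arden, Vantage.
Lowest unsuccessful bid: $107,000 → clearing price.

Rook, Brio, Arden, Vantage; each is paid $107,000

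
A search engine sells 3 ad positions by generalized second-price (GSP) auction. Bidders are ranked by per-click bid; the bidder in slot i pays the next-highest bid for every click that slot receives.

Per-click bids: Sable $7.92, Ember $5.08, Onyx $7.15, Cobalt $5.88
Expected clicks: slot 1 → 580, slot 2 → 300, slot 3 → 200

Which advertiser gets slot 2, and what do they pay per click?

Onyx; $5.88 per click

Sorting advertisers: $7.92 (Sable) > $7.15 (Onyx) > $5.88 (Cobalt) > $5.08 (Ember)
Slot 2 goes to the second-ranked bidder, Onyx, who pays the next bid down: $5.88/click.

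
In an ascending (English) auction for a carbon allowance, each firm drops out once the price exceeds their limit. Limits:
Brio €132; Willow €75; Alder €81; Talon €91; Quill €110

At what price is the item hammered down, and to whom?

Brio wins at €110

Rule: the price rises until one bidder remains; the winner pays the price at which the last rival dropped out.
Limits in order: 132 (Brio) > 110 (Quill) > 91 (Talon) > 81 (Alder) > 75 (Willow)
Bidding ends when Quill exits at €110; Brio takes it.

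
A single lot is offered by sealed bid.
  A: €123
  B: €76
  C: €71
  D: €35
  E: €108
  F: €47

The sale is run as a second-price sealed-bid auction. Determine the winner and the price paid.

Rule: the highest bidder wins and pays the second-highest bid.
Bids ranked: 123 (A) > 108 (E) > 76 (B) > 71 (C) > 47 (F) > 35 (D)
A wins with the highest bid; price is set by the runner-up at €108.

A pays €108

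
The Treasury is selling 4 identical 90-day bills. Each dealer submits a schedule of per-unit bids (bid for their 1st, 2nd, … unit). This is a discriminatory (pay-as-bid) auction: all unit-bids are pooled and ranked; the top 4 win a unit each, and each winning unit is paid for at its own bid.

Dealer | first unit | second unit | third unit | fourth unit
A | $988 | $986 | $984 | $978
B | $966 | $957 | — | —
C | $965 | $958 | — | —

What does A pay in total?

A pays $3,936

Merging the schedules and taking the best 4: 988 (A-1), 986 (A-2), 984 (A-3), 978 (A-4)
Next rejected bid: $966 (not a price — pay-as-bid).
A's winning unit-bids: 988 + 986 + 984 + 978 = $3,936.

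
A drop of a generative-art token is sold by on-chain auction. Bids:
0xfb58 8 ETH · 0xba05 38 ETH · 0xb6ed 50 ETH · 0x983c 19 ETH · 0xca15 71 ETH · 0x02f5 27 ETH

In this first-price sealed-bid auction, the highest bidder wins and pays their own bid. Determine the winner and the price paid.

Rule: the highest bidder wins and pays their own bid.
Bids in order: 71 (0xca15) > 50 (0xb6ed) > 38 (0xba05) > 27 (0x02f5) > 19 (0x983c) > 8 (0xfb58)
0xca15 is highest → pays own bid, 71 ETH.

0xca15 pays 71 ETH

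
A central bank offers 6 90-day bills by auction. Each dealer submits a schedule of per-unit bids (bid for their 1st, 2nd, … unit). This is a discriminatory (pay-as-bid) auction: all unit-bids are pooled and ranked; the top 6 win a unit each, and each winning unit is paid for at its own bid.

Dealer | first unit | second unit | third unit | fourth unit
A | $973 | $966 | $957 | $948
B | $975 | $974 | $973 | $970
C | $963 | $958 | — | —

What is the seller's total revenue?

Total revenue: $5,831

All unit-bids, highest first — top 6: 975 (B-1), 974 (B-2), 973 (A-1), 973 (B-3), 970 (B-4), 966 (A-2)
Next rejected bid: $963 (not a price — pay-as-bid).
Each winning unit pays its own bid.
Revenue = 975 + 974 + 973 + 973 + 970 + 966 = $5,831.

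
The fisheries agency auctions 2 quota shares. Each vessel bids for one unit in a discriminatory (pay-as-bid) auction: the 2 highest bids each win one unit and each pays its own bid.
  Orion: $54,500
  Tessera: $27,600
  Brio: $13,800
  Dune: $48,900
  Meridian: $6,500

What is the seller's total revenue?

Ordering the bids: 54,500 (Orion), 48,900 (Dune), 27,600 (Tessera), 13,800 (Brio), …
Top 2: Orion, Dune.
Total revenue = 54,500 + 48,900 = $103,400.

Total revenue: $103,400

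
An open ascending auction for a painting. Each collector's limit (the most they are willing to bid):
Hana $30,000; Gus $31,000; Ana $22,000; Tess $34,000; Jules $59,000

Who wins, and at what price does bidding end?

Jules wins at $34,000

Ascending (English) auction: the price rises until one bidder remains; the winner pays the price at which the last rival dropped out.
Sorting limits: 59,000 (Jules) > 34,000 (Tess) > 31,000 (Gus) > 30,000 (Hana) > 22,000 (Ana)
Tess is the last rival to drop out, at $34,000; Jules remains and wins at that price.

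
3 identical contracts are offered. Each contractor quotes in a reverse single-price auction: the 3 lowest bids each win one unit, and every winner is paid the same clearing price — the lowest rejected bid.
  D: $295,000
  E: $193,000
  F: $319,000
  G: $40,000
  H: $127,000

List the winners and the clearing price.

G, H, E; each is paid $295,000

Ordering the bids: 40,000 (G), 127,000 (H), 193,000 (E), 295,000 (D), 319,000 (F)
Winners (3 units): G, H, E.
Clearing price = lowest rejected bid = $295,000.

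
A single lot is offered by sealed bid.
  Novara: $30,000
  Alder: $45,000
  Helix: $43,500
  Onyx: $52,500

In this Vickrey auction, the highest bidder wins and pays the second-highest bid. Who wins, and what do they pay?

Onyx pays $45,000

Rule: the highest bidder wins and pays the second-highest bid.
Bids in order: 52,500 (Onyx) > 45,000 (Alder) > 43,500 (Helix) > 30,000 (Novara)
Onyx wins with the highest bid; price is set by the runner-up at $45,000.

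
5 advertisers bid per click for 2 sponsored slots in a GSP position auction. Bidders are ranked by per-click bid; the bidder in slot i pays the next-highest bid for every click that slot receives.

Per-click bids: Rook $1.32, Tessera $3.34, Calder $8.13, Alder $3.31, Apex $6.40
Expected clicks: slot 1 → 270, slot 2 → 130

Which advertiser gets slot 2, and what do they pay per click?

Apex; $3.34 per click

Sorting advertisers: $8.13 (Calder) > $6.40 (Apex) > $3.34 (Tessera) > …
Slot 2 goes to the second-ranked bidder, Apex, who pays the next bid down: $3.34/click.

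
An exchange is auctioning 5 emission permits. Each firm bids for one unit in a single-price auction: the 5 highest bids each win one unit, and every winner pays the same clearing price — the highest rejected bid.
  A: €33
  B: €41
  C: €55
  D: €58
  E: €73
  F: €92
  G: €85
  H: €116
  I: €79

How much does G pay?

Ordering the bids: 116 (H), 92 (F), 85 (G), 79 (I), 73 (E), 58 (D), 55 (C), …
Top 5: H, F, G, I, E.
Highest unsuccessful bid: €58 → clearing price.
G wins → pays €58.

G pays €58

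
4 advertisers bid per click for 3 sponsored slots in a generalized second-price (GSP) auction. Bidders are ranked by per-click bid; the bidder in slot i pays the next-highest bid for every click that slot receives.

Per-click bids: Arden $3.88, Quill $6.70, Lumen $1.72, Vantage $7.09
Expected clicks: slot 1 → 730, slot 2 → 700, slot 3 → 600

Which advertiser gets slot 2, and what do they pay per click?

Sorting advertisers: $7.09 (Vantage) > $6.70 (Quill) > $3.88 (Arden) > $1.72 (Lumen)
Slot 2 goes to the second-ranked bidder, Quill, who pays the next bid down: $3.88/click.

Quill; $3.88 per click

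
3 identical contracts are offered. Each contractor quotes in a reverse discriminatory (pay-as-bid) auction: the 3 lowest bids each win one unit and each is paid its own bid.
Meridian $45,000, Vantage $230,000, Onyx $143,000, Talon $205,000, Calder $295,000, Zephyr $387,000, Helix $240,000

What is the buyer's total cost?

Bids ranked low→high: 45,000 (Meridian), 143,000 (Onyx), 205,000 (Talon), 230,000 (Vantage), 240,000 (Helix), …
The 3 lowest are Meridian, Onyx, Talon.
Total cost = 45,000 + 143,000 + 205,000 = $393,000.

Total cost: $393,000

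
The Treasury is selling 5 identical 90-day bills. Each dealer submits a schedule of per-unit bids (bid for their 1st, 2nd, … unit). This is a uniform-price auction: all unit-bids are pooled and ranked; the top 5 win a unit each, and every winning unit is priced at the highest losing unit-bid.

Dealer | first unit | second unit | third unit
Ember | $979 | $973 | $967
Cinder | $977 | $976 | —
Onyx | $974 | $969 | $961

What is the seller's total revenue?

Merging the schedules and taking the best 5: 979 (Ember-1), 977 (Cinder-1), 976 (Cinder-2), 974 (Onyx-1), 973 (Ember-2)
Highest rejected unit-bid = $969.
Allocation: Cinder 2, Ember 2, Onyx 1. Every unit priced at $969.
Revenue = 5 × 969 = $4,845.

Total revenue: $4,845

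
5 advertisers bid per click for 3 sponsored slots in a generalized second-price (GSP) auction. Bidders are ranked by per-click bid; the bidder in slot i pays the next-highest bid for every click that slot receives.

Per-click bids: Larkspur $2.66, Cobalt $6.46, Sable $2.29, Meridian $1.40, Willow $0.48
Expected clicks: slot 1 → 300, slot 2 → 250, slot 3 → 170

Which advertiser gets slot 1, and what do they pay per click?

Cobalt; $2.66 per click

Per-click bids in order: $6.46 (Cobalt) > $2.66 (Larkspur) > $2.29 (Sable) > $1.40 (Meridian) > …
Slot 1 goes to the first-ranked bidder, Cobalt, who pays the next bid down: $2.66/click.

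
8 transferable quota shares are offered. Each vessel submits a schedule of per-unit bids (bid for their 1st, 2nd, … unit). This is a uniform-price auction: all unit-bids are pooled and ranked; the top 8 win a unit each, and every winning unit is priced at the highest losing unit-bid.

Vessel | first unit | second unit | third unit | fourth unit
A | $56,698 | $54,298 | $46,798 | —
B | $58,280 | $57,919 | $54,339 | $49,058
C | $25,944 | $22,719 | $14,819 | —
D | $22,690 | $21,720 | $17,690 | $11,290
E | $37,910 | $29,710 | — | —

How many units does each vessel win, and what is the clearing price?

Pooled unit-bids ranked (top 8): 58,280 (B-1), 57,919 (B-2), 56,698 (A-1), 54,339 (B-3), 54,298 (A-2), 49,058 (B-4), 46,798 (A-3), 37,910 (E-1)
Highest rejected unit-bid = $29,710.
Allocation: A 3, B 4, E 1.

A 3, B 4, E 1; clearing price $29,710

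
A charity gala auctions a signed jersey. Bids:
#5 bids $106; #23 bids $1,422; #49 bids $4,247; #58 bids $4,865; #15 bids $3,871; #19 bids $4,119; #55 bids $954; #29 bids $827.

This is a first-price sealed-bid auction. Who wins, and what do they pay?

#58 pays $4,865

Bids ranked: 4,865 (#58) > 4,247 (#49) > 4,119 (#19) > 3,871 (#15) > 1,422 (#23) > 954 (#55) > …
First-price: #58 pays what they bid, $4,865.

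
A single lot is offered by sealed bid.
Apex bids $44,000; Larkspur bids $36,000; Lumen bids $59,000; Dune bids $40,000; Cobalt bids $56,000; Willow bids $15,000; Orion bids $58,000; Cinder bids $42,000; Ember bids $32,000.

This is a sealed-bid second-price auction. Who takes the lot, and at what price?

Lumen pays $58,000

Bids ranked: 59,000 (Lumen) > 58,000 (Orion) > 56,000 (Cobalt) > 44,000 (Apex) > 42,000 (Cinder) > 40,000 (Dune) > …
Lumen wins with the highest bid; price is set by the runner-up at $58,000.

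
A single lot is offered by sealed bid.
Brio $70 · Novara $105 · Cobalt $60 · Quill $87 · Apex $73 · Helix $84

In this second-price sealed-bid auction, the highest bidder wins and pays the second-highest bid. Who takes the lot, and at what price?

Bids in order: 105 (Novara) > 87 (Quill) > 84 (Helix) > 73 (Apex) > 70 (Brio) > 60 (Cobalt)
Second-price: Novara pays Quill's bid of $87.

Novara pays $87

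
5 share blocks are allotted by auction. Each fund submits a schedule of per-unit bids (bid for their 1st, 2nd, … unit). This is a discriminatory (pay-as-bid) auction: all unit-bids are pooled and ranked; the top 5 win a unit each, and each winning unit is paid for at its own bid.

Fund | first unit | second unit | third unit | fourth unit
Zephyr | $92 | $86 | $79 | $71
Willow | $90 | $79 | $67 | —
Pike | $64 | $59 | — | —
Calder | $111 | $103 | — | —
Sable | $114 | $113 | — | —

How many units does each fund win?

Calder 2, Sable 2, Zephyr 1

Merging the schedules and taking the best 5: 114 (Sable-1), 113 (Sable-2), 111 (Calder-1), 103 (Calder-2), 92 (Zephyr-1)
Next rejected bid: $90 (not a price — pay-as-bid).
Allocation: Calder 2, Sable 2, Zephyr 1.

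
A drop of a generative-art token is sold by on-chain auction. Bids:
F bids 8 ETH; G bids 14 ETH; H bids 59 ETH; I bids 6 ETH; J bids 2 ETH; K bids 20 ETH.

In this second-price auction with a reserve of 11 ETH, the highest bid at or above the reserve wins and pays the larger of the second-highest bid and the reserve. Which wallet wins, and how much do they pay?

H pays 20 ETH

Sorting bids: 59 (H) > 20 (K) > 14 (G) > 8 (F) > 6 (I) > 2 (J)
Highest eligible bid: H at 59 ETH.
max(second-highest 20 ETH, reserve 11 ETH) = 20 ETH; the reserve does not bind.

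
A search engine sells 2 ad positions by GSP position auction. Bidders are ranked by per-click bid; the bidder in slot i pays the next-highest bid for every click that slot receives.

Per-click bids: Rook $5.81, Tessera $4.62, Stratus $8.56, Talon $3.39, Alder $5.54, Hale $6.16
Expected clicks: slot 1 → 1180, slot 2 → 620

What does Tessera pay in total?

Tessera pays $0.00

Sorting advertisers: $8.56 (Stratus) > $6.16 (Hale) > $5.81 (Rook) > …
Tessera ranks below slot 2 → no slot, pays nothing.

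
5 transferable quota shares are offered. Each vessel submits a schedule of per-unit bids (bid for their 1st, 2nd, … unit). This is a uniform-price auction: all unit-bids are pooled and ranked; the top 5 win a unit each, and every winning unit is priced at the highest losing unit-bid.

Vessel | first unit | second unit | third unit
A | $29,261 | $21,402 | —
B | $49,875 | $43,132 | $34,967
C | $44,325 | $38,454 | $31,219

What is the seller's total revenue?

Total revenue: $156,095

Merging the schedules and taking the best 5: 49,875 (B-1), 44,325 (C-1), 43,132 (B-2), 38,454 (C-2), 34,967 (B-3)
First bid not allocated: $31,219.
Allocation: B 3, C 2. Every unit priced at $31,219.
Revenue = 5 × 31,219 = $156,095.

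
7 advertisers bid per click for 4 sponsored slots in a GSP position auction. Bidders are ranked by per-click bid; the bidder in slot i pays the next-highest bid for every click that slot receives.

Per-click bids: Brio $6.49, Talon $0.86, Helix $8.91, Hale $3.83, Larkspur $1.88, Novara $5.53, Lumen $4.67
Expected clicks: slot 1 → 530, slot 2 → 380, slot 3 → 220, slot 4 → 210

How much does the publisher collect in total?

Ranked by bid: $8.91 (Helix) > $6.49 (Brio) > $5.53 (Novara) > $4.67 (Lumen) > $3.83 (Hale) > …
Slot 1: Helix pays $6.49 × 530 = $3439.70
Slot 2: Brio pays $5.53 × 380 = $2101.40
Slot 3: Novara pays $4.67 × 220 = $1027.40
Slot 4: Lumen pays $3.83 × 210 = $804.30
Total = $7372.80

Total revenue: $7372.80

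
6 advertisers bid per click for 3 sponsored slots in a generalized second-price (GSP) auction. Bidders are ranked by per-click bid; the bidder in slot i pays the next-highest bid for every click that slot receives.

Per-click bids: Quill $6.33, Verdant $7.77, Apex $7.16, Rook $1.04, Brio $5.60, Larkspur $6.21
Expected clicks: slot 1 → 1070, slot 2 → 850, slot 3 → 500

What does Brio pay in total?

Brio pays $0.00

Sorting advertisers: $7.77 (Verdant) > $7.16 (Apex) > $6.33 (Quill) > $6.21 (Larkspur) > …
Brio ranks below slot 3 → no slot, pays nothing.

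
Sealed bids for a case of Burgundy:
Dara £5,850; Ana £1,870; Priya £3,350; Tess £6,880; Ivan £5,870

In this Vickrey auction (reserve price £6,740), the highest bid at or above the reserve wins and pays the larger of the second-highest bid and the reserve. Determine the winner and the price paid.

Bids ranked: 6,880 (Tess) > 5,870 (Ivan) > 5,850 (Dara) > 3,350 (Priya) > 1,870 (Ana)
Highest eligible bid: Tess at £6,880.
Second-highest bid £5,870 is below the reserve £6,740, so the reserve binds → payment £6,740.

Tess pays £6,740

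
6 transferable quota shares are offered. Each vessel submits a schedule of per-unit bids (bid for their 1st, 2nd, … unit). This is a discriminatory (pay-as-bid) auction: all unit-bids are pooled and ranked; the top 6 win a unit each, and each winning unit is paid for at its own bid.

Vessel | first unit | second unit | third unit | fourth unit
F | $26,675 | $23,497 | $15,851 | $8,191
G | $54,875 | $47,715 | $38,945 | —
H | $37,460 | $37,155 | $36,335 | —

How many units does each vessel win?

G 3, H 3

Merging the schedules and taking the best 6: 54,875 (G-1), 47,715 (G-2), 38,945 (G-3), 37,460 (H-1), 37,155 (H-2), 36,335 (H-3)
Next rejected bid: $26,675 (not a price — pay-as-bid).
Allocation: G 3, H 3.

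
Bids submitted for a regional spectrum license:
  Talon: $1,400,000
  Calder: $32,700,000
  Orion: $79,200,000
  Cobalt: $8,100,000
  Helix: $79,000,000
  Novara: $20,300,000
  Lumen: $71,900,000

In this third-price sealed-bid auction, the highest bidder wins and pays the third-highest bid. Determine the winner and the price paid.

Bids in order: 79,200,000 (Orion) > 79,000,000 (Helix) > 71,900,000 (Lumen) > 32,700,000 (Calder) > 20,300,000 (Novara) > 8,100,000 (Cobalt) > …
Orion is highest; pays the third-highest bid, $71,900,000.

Orion pays $71,900,000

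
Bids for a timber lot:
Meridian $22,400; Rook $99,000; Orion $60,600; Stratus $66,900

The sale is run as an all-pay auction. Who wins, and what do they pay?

Rook pays $99,000

Bids ranked: 99,000 (Rook) > 66,900 (Stratus) > 60,600 (Orion) > 22,400 (Meridian)
Rook is highest and takes the item; every bidder forfeits their bid.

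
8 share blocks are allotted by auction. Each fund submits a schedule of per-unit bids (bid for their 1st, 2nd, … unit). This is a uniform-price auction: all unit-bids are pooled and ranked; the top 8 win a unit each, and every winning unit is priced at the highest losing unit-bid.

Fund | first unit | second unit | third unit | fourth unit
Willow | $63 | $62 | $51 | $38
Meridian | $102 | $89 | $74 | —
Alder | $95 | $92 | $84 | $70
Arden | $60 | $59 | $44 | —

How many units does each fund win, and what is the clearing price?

All unit-bids, highest first — top 8: 102 (Meridian-1), 95 (Alder-1), 92 (Alder-2), 89 (Meridian-2), 84 (Alder-3), 74 (Meridian-3), 70 (Alder-4), 63 (Willow-1)
Highest rejected unit-bid = $62.
Allocation: Alder 4, Meridian 3, Willow 1.

Alder 4, Meridian 3, Willow 1; clearing price $62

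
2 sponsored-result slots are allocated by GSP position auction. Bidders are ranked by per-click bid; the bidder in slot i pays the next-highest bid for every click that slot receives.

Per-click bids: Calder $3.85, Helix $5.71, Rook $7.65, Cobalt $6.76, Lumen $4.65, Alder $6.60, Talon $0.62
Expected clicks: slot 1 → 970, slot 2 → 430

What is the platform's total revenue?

Sorting advertisers: $7.65 (Rook) > $6.76 (Cobalt) > $6.60 (Alder) > …
Slot 1: Rook pays $6.76 × 970 = $6557.20
Slot 2: Cobalt pays $6.60 × 430 = $2838.00
Total = $9395.20

Total revenue: $9395.20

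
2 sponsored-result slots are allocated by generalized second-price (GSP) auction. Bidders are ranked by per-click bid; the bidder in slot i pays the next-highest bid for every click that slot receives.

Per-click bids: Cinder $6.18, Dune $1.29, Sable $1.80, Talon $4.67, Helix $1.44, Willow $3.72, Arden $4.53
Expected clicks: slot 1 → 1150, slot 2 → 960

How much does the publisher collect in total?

Total revenue: $9719.30

Per-click bids in order: $6.18 (Cinder) > $4.67 (Talon) > $4.53 (Arden) > …
Slot 1: Cinder pays $4.67 × 1150 = $5370.50
Slot 2: Talon pays $4.53 × 960 = $4348.80
Total = $9719.30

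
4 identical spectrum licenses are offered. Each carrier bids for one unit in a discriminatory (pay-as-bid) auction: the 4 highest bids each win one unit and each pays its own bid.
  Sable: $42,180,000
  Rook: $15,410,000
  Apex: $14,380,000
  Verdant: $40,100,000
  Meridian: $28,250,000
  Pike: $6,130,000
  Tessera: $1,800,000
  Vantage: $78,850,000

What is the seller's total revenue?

Total revenue: $189,380,000

Bids ranked high→low: 78,850,000 (Vantage), 42,180,000 (Sable), 40,100,000 (Verdant), 28,250,000 (Meridian), 15,410,000 (Rook), 14,380,000 (Apex), …
Winners (4 units): Vantage, Sable, Verdant, Meridian.
Total revenue = 78,850,000 + 42,180,000 + 40,100,000 + 28,250,000 = $189,380,000.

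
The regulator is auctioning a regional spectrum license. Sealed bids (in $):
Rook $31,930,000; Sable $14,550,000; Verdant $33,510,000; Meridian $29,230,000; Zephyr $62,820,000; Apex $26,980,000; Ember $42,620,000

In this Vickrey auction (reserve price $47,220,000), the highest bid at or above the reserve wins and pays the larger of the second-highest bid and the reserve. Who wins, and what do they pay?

Zephyr pays $47,220,000

Bids ranked: 62,820,000 (Zephyr) > 42,620,000 (Ember) > 33,510,000 (Verdant) > 31,930,000 (Rook) > 29,230,000 (Meridian) > 26,980,000 (Apex) > …
Zephyr has the top bid at or above the reserve ($62,820,000).
max(second-highest $42,620,000, reserve $47,220,000) = $47,220,000.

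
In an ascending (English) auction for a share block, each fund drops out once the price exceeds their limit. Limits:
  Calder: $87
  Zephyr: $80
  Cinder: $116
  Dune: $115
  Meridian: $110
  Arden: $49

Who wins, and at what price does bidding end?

Sorting limits: 116 (Cinder) > 115 (Dune) > 110 (Meridian) > 87 (Calder) > 80 (Zephyr) > 49 (Arden)
Once the price passes $115, only Cinder is left; the hammer falls at Dune's limit of $115.

Cinder wins at $115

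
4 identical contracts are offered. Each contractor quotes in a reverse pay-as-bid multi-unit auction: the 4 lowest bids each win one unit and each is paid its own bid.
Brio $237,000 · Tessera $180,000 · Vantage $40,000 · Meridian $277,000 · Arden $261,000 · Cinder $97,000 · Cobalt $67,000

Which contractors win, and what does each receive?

Vantage $40,000, Cobalt $67,000, Cinder $97,000, Tessera $180,000

Bids ranked low→high: 40,000 (Vantage), 67,000 (Cobalt), 97,000 (Cinder), 180,000 (Tessera), 237,000 (Brio), 261,000 (Arden), …
The 4 lowest are Vantage, Cobalt, Cinder, Tessera.
Each winner is paid its own bid: Vantage $40,000, Cobalt $67,000, Cinder $97,000, Tessera $180,000.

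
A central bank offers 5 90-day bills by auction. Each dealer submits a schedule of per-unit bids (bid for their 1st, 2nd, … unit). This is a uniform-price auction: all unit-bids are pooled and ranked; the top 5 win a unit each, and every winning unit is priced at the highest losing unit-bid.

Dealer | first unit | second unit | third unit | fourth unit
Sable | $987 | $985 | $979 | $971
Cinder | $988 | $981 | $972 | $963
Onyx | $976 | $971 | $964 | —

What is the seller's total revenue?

Total revenue: $4,880

Merging the schedules and taking the best 5: 988 (Cinder-1), 987 (Sable-1), 985 (Sable-2), 981 (Cinder-2), 979 (Sable-3)
First bid not allocated: $976.
Allocation: Cinder 2, Sable 3. Every unit priced at $976.
Revenue = 5 × 976 = $4,880.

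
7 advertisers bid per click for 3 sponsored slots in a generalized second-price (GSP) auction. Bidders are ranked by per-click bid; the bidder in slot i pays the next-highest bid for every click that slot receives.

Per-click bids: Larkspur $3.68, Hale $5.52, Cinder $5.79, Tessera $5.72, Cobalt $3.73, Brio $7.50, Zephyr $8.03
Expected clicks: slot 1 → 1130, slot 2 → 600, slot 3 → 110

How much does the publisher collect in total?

Total revenue: $12578.20

Ranked by bid: $8.03 (Zephyr) > $7.50 (Brio) > $5.79 (Cinder) > $5.72 (Tessera) > …
Slot 1: Zephyr pays $7.50 × 1130 = $8475.00
Slot 2: Brio pays $5.79 × 600 = $3474.00
Slot 3: Cinder pays $5.72 × 110 = $629.20
Total = $12578.20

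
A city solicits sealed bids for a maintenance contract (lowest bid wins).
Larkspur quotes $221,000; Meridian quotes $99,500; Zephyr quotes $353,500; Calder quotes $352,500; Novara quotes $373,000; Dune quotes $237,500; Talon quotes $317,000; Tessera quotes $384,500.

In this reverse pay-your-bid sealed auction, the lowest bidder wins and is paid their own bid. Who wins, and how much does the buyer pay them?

Reverse pay-your-bid sealed auction: the lowest bidder wins and is paid their own bid.
Bids in order: 99,500 (Meridian) < 221,000 (Larkspur) < 237,500 (Dune) < 317,000 (Talon) < 352,500 (Calder) < 353,500 (Zephyr) < …
Meridian is lowest → is paid own bid, $99,500.

Meridian is paid $99,500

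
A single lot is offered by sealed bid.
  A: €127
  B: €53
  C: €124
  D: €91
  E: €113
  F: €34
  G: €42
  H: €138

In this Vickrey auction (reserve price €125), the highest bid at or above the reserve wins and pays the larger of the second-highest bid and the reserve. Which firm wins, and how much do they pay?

H pays €127

Rule: the highest bid at or above the reserve wins and pays the larger of the second-highest bid and the reserve.
Sorting bids: 138 (H) > 127 (A) > 124 (C) > 113 (E) > 91 (D) > 53 (B) > …
H has the top bid at or above the reserve (€138).
max(second-highest €127, reserve €125) = €127; the reserve does not bind.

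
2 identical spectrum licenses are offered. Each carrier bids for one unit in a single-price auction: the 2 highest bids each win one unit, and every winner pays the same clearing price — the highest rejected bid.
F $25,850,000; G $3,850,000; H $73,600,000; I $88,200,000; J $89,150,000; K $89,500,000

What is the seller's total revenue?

Bids ranked high→low: 89,500,000 (K), 89,150,000 (J), 88,200,000 (I), 73,600,000 (H), …
The 2 highest are K, J.
First losing bid is I's $88,200,000, which sets the uniform price.
Total revenue = 2 × $88,200,000 = $176,400,000.

Total revenue: $176,400,000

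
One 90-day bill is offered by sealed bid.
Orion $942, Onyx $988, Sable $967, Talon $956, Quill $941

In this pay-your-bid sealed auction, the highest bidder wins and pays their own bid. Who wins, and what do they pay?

Onyx pays $988

Rule: the highest bidder wins and pays their own bid.
Bids ranked: 988 (Onyx) > 967 (Sable) > 956 (Talon) > 942 (Orion) > 941 (Quill)
Onyx is highest → pays own bid, $988.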